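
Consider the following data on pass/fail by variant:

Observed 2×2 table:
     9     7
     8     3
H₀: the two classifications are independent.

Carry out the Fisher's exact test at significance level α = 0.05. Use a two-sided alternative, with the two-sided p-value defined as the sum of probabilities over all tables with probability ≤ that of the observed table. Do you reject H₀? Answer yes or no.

reject H₀: no

Margins: r₁=16, r₂=11, c₁=17, c₂=10, n=27
p_obs = C(16,9)·C(11,8)/C(27,17); sum pmf over tables with pmf ≤ p_obs
p-value (two-sided) = 0.44755
At α=0.05: p ≥ α → fail to reject H₀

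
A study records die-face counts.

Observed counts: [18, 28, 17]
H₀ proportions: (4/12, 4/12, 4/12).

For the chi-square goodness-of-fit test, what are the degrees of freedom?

df = k − 1 = 3 − 1 = 2

degrees of freedom = 2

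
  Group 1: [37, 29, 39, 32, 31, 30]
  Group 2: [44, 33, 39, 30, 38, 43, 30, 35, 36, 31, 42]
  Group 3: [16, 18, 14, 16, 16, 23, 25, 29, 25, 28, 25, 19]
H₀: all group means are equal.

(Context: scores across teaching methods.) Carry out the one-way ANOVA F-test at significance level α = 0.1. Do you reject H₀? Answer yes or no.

Group means [33.00, 36.45, 21.17], grand mean 29.414
SSB = Σnᵢ(x̄ᵢ−x̄)² = 1438.641; SSW = ΣΣ(x−x̄ᵢ)² = 650.394
MSB = 1438.641/2 = 719.3203; MSW = 650.394/26 = 25.0152
F = MSB/MSW = 28.7554
df = (2, 26)
p-value (upper-tail) = 0.00000
At α=0.1: p < α → reject H₀

reject H₀: yes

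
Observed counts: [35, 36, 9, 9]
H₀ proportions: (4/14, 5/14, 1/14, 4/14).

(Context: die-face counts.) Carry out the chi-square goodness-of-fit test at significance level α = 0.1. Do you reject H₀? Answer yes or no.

reject H₀: yes

n = 89; E_i = n·p_i = [25.43, 31.79, 6.36, 25.43]
χ² = (35−25.43)²/25.43 + (36−31.79)²/31.79 + (9−6.36)²/6.36 + (9−25.43)²/25.43 = 15.8742
df = 3
p-value (upper-tail) = 0.00120
At α=0.1: p < α → reject H₀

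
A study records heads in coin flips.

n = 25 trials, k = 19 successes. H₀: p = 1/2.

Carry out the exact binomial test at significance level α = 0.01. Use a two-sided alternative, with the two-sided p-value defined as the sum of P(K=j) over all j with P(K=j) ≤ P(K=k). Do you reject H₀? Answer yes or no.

reject H₀: no

Exact binomial: n=25, k=19, p₀=1/2=0.5000
P(X=j) = C(n,j)·p₀^j·(1−p₀)^(n−j); p = Σ P(X=j) over j with P(X=j) ≤ P(X=19)
p-value (two-sided) = 0.01463
At α=0.01: p ≥ α → fail to reject H₀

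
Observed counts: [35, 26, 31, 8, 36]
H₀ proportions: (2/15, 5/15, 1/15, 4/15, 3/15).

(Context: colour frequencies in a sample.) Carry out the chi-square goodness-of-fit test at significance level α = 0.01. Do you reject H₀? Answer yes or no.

reject H₀: yes

n = 136; E_i = n·p_i = [18.13, 45.33, 9.07, 36.27, 27.20]
χ² = (35−18.13)²/18.13 + (26−45.33)²/45.33 + (31−9.07)²/9.07 + (8−36.27)²/36.27 + (36−27.20)²/27.20 = 101.8713
df = 4
p-value (upper-tail) = 0.00000
At α=0.01: p < α → reject H₀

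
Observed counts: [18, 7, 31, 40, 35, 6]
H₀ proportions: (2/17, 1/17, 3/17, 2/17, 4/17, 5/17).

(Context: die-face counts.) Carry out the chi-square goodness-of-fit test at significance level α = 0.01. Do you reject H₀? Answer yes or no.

n = 137; E_i = n·p_i = [16.12, 8.06, 24.18, 16.12, 32.24, 40.29]
χ² = (18−16.12)²/16.12 + (7−8.06)²/8.06 + (31−24.18)²/24.18 + (40−16.12)²/16.12 + (35−32.24)²/32.24 + (6−40.29)²/40.29 = 67.0972
df = 5
p-value (upper-tail) = 0.00000
At α=0.01: p < α → reject H₀

reject H₀: yes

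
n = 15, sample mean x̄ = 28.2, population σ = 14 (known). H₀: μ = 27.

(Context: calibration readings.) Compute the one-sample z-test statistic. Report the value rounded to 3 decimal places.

SE = σ/√n = 14/√15 = 3.6148
z = (x̄−μ₀)/SE = (28.2−27)/3.6148 = 0.3320

test statistic = 0.332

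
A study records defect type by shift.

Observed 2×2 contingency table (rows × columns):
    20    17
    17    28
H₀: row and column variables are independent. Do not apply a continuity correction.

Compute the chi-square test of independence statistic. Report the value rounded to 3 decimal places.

Row totals [37, 45], col totals [37, 45], n=82
χ² = (20−16.70)²/16.70 + (17−20.30)²/20.30 + (17−20.30)²/20.30 + (28−24.70)²/24.70 = 2.1723
df = 1

test statistic = 2.172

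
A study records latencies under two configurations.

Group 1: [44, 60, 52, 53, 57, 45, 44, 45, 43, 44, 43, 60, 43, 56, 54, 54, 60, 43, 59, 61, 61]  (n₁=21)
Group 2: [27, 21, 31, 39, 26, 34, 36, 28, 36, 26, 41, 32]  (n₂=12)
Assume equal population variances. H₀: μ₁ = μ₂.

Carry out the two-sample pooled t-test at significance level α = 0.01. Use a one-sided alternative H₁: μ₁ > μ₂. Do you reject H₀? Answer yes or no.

reject H₀: yes

x̄₁=51.476, s₁=7.284, n₁=21
x̄₂=31.417, s₂=6.007, n₂=12
s_p² = [20·7.284² + 11·6.007²]/31 = 47.0373
SE = √(s_p²·(1/21+1/12)) = 2.4819
t = (51.476−31.417)/2.4819 = 8.0824
df = 31
p-value (one-sided, H₁ greater) = 0.00000
At α=0.01: p < α → reject H₀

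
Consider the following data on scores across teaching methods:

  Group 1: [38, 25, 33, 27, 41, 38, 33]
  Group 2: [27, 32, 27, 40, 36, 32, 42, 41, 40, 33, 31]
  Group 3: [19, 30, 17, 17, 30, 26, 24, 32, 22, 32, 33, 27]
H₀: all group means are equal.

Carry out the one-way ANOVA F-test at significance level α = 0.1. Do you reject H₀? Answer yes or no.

Group means [33.57, 34.64, 25.75], grand mean 30.833
SSB = Σnᵢ(x̄ᵢ−x̄)² = 521.657; SSW = ΣΣ(x−x̄ᵢ)² = 896.510
MSB = 521.657/2 = 260.8285; MSW = 896.510/27 = 33.2041
F = MSB/MSW = 7.8553
df = (2, 27)
p-value (upper-tail) = 0.00205
At α=0.1: p < α → reject H₀

reject H₀: yes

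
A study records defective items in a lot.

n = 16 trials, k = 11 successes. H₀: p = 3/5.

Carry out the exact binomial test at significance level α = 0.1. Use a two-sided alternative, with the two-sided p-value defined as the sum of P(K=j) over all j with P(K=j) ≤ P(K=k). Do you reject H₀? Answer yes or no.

reject H₀: no

Exact binomial: n=16, k=11, p₀=3/5=0.6000
P(X=j) = C(n,j)·p₀^j·(1−p₀)^(n−j); p = Σ P(X=j) over j with P(X=j) ≤ P(X=11)
p-value (two-sided) = 0.61278
At α=0.1: p ≥ α → fail to reject H₀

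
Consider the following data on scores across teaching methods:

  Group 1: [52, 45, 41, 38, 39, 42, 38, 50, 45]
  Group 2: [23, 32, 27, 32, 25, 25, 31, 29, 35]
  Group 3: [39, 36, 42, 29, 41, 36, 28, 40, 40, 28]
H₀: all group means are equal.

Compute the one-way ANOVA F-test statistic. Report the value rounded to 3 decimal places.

test statistic = 19.335

Group means [43.33, 28.78, 35.90], grand mean 36.000
SSB = Σnᵢ(x̄ᵢ−x̄)² = 953.544; SSW = ΣΣ(x−x̄ᵢ)² = 616.456
MSB = 953.544/2 = 476.7722; MSW = 616.456/25 = 24.6582
F = MSB/MSW = 19.3352
df = (2, 25)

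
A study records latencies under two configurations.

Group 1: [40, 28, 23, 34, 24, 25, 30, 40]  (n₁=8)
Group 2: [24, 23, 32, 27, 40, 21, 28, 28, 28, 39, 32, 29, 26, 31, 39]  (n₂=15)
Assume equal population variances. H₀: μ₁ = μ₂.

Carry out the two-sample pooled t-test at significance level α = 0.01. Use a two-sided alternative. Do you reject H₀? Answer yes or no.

x̄₁=30.500, s₁=6.845, n₁=8
x̄₂=29.800, s₂=5.821, n₂=15
s_p² = [7·6.845² + 14·5.821²]/21 = 38.2095
SE = √(s_p²·(1/8+1/15)) = 2.7062
t = (30.500−29.800)/2.7062 = 0.2587
df = 21
p-value (two-sided) = 0.79841
At α=0.01: p ≥ α → fail to reject H₀

reject H₀: no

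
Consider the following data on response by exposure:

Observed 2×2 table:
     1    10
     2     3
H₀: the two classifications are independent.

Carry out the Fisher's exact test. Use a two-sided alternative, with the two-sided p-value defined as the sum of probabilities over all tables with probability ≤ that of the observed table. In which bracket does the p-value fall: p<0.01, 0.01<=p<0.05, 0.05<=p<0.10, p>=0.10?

p-value bracket: p>=0.10

Margins: r₁=11, r₂=5, c₁=3, c₂=13, n=16
p_obs = C(11,1)·C(5,2)/C(16,3); sum pmf over tables with pmf ≤ p_obs
p-value (two-sided) = 0.21429
→ bracket: p>=0.10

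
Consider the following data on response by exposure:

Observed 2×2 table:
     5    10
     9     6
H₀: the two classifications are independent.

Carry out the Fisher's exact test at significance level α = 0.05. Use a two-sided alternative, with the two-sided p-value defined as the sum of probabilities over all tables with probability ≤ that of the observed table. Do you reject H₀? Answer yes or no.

Margins: r₁=15, r₂=15, c₁=14, c₂=16, n=30
p_obs = C(15,5)·C(15,9)/C(30,14); sum pmf over tables with pmf ≤ p_obs
p-value (two-sided) = 0.27230
At α=0.05: p ≥ α → fail to reject H₀

reject H₀: no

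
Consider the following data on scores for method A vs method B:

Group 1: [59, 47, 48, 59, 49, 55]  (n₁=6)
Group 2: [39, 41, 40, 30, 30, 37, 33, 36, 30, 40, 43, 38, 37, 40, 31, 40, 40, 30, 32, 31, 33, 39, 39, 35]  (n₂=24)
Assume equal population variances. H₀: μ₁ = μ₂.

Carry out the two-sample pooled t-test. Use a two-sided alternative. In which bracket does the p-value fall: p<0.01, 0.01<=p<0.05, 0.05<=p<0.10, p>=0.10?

p-value bracket: p<0.01

x̄₁=52.833, s₁=5.529, n₁=6
x̄₂=36.000, s₂=4.253, n₂=24
s_p² = [5·5.529² + 23·4.253²]/28 = 20.3155
SE = √(s_p²·(1/6+1/24)) = 2.0573
t = (52.833−36.000)/2.0573 = 8.1823
df = 28
p-value (two-sided) = 0.00000
→ bracket: p<0.01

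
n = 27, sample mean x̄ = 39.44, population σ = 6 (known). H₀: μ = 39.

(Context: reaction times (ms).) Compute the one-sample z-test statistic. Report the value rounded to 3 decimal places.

SE = σ/√n = 6/√27 = 1.1547
z = (x̄−μ₀)/SE = (39.44−39)/1.1547 = 0.3811

test statistic = 0.381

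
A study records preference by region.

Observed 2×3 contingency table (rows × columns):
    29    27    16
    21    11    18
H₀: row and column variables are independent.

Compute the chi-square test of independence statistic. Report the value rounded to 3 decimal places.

Row totals [72, 50], col totals [50, 38, 34], n=122
χ² = (29−29.51)²/29.51 + (27−22.43)²/22.43 + (16−20.07)²/20.07 + (21−20.49)²/20.49 + (11−15.57)²/15.57 + (18−13.93)²/13.93 = 4.3073
df = 2

test statistic = 4.307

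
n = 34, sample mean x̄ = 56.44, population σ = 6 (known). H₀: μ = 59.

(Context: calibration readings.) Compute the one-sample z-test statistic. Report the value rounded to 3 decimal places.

SE = σ/√n = 6/√34 = 1.0290
z = (x̄−μ₀)/SE = (56.44−59)/1.0290 = -2.4879

test statistic = -2.488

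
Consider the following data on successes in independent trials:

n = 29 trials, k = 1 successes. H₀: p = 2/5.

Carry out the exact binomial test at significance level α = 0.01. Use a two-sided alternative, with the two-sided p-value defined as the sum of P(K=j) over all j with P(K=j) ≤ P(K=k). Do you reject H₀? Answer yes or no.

reject H₀: yes

Exact binomial: n=29, k=1, p₀=2/5=0.4000
P(X=j) = C(n,j)·p₀^j·(1−p₀)^(n−j); p = Σ P(X=j) over j with P(X=j) ≤ P(X=1)
p-value (two-sided) = 0.00001
At α=0.01: p < α → reject H₀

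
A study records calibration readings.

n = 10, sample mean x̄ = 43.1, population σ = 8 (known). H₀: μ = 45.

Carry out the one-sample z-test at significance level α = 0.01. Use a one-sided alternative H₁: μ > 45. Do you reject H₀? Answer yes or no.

reject H₀: no

SE = σ/√n = 8/√10 = 2.5298
z = (x̄−μ₀)/SE = (43.1−45)/2.5298 = -0.7510
p-value (one-sided, H₁ greater) = 0.77369
At α=0.01: p ≥ α → fail to reject H₀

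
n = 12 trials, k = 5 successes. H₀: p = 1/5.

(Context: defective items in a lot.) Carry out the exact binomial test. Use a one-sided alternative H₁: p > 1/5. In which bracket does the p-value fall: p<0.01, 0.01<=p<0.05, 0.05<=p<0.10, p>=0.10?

Exact binomial: n=12, k=5, p₀=1/5=0.2000
P(X≥5) from Σ C(n,i)·p₀^i·(1−p₀)^(n−i)
p-value (one-sided, H₁ greater) = 0.07256
→ bracket: 0.05<=p<0.10

p-value bracket: 0.05<=p<0.10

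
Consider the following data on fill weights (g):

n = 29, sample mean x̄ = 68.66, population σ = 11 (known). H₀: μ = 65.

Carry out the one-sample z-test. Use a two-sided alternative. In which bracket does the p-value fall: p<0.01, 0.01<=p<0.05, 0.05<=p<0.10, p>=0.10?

p-value bracket: 0.05<=p<0.10

SE = σ/√n = 11/√29 = 2.0426
z = (x̄−μ₀)/SE = (68.66−65)/2.0426 = 1.7918
p-value (two-sided) = 0.07317
→ bracket: 0.05<=p<0.10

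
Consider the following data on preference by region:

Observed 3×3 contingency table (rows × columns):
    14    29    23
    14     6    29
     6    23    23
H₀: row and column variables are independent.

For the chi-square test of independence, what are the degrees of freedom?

df = (r−1)(c−1) = (3−1)·(3−1) = 4

degrees of freedom = 4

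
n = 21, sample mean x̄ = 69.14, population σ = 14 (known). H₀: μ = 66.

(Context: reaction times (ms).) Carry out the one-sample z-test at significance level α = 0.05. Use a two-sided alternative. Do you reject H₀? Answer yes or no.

SE = σ/√n = 14/√21 = 3.0551
z = (x̄−μ₀)/SE = (69.14−66)/3.0551 = 1.0278
p-value (two-sided) = 0.30404
At α=0.05: p ≥ α → fail to reject H₀

reject H₀: no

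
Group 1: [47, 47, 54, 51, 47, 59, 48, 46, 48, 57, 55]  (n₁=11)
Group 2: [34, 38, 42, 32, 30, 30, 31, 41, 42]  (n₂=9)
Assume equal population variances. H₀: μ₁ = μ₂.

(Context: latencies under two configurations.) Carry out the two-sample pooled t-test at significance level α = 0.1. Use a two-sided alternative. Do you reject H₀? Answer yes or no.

reject H₀: yes

x̄₁=50.818, s₁=4.644, n₁=11
x̄₂=35.556, s₂=5.199, n₂=9
s_p² = [10·4.644² + 8·5.199²]/18 = 23.9921
SE = √(s_p²·(1/11+1/9)) = 2.2016
t = (50.818−35.556)/2.2016 = 6.9326
df = 18
p-value (two-sided) = 0.00000
At α=0.1: p < α → reject H₀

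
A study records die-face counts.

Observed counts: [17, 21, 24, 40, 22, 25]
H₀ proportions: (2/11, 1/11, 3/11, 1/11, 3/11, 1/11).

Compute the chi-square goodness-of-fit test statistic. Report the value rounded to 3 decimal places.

n = 149; E_i = n·p_i = [27.09, 13.55, 40.64, 13.55, 40.64, 13.55]
χ² = (17−27.09)²/27.09 + (21−13.55)²/13.55 + (24−40.64)²/40.64 + (40−13.55)²/13.55 + (22−40.64)²/40.64 + (25−13.55)²/13.55 = 84.5716
df = 5

test statistic = 84.572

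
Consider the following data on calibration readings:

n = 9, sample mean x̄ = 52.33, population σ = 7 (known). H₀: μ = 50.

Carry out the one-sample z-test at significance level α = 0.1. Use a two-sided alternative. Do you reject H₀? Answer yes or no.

SE = σ/√n = 7/√9 = 2.3333
z = (x̄−μ₀)/SE = (52.33−50)/2.3333 = 0.9986
p-value (two-sided) = 0.31800
At α=0.1: p ≥ α → fail to reject H₀

reject H₀: no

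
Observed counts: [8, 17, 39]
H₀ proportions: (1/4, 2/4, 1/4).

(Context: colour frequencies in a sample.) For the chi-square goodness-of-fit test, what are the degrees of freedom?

df = k − 1 = 3 − 1 = 2

degrees of freedom = 2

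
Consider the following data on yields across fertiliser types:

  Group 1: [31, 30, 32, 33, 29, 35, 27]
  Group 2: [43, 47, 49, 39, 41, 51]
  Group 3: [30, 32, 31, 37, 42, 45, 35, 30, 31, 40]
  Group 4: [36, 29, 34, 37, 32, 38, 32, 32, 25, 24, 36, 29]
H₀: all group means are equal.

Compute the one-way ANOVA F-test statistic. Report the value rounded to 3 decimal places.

test statistic = 13.048

Group means [31.00, 45.00, 35.30, 32.00], grand mean 34.971
SSB = Σnᵢ(x̄ᵢ−x̄)² = 820.871; SSW = ΣΣ(x−x̄ᵢ)² = 650.100
MSB = 820.871/3 = 273.6238; MSW = 650.100/31 = 20.9710
F = MSB/MSW = 13.0477
df = (3, 31)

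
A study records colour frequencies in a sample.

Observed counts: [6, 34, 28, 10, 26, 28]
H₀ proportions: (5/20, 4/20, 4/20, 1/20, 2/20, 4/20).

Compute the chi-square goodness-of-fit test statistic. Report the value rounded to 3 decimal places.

n = 132; E_i = n·p_i = [33.00, 26.40, 26.40, 6.60, 13.20, 26.40]
χ² = (6−33.00)²/33.00 + (34−26.40)²/26.40 + (28−26.40)²/26.40 + (10−6.60)²/6.60 + (26−13.20)²/13.20 + (28−26.40)²/26.40 = 38.6364
df = 5

test statistic = 38.636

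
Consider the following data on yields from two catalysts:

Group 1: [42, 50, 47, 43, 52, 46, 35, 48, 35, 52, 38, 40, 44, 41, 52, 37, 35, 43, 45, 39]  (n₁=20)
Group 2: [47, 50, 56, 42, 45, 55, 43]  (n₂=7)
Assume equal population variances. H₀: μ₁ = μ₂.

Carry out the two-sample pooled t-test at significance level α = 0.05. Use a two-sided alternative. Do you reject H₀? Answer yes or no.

reject H₀: no

x̄₁=43.200, s₁=5.755, n₁=20
x̄₂=48.286, s₂=5.589, n₂=7
s_p² = [19·5.755² + 6·5.589²]/25 = 32.6651
SE = √(s_p²·(1/20+1/7)) = 2.5099
t = (43.200−48.286)/2.5099 = -2.0262
df = 25
p-value (two-sided) = 0.05354
At α=0.05: p ≥ α → fail to reject H₀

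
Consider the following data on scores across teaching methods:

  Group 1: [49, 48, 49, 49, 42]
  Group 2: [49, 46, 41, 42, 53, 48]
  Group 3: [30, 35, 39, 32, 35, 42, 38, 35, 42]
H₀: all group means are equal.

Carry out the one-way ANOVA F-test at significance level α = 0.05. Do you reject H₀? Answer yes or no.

reject H₀: yes

Group means [47.40, 46.50, 36.44], grand mean 42.200
SSB = Σnᵢ(x̄ᵢ−x̄)² = 544.278; SSW = ΣΣ(x−x̄ᵢ)² = 276.922
MSB = 544.278/2 = 272.1389; MSW = 276.922/17 = 16.2895
F = MSB/MSW = 16.7064
df = (2, 17)
p-value (upper-tail) = 0.00010
At α=0.05: p < α → reject H₀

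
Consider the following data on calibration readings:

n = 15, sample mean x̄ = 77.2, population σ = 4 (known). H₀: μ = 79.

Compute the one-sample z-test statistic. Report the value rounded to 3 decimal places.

test statistic = -1.743

SE = σ/√n = 4/√15 = 1.0328
z = (x̄−μ₀)/SE = (77.2−79)/1.0328 = -1.7428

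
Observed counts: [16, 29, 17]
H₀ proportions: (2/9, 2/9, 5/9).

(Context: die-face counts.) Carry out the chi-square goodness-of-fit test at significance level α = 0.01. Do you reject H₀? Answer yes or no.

reject H₀: yes

n = 62; E_i = n·p_i = [13.78, 13.78, 34.44]
χ² = (16−13.78)²/13.78 + (29−13.78)²/13.78 + (17−34.44)²/34.44 = 26.0113
df = 2
p-value (upper-tail) = 0.00000
At α=0.01: p < α → reject H₀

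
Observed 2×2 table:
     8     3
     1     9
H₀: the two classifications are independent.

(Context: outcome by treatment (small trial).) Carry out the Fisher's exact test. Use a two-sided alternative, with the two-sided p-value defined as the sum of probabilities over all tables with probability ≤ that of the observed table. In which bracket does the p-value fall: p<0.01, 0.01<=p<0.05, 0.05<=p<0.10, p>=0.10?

Margins: r₁=11, r₂=10, c₁=9, c₂=12, n=21
p_obs = C(11,8)·C(10,1)/C(21,9); sum pmf over tables with pmf ≤ p_obs
p-value (two-sided) = 0.00752
→ bracket: p<0.01

p-value bracket: p<0.01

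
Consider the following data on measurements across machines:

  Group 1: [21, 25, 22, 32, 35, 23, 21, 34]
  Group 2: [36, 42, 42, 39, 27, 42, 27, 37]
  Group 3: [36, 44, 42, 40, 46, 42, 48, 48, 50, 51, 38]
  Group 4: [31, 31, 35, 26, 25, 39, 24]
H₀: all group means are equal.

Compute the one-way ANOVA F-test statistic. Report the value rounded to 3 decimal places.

test statistic = 17.156

Group means [26.62, 36.50, 44.09, 30.14], grand mean 35.324
SSB = Σnᵢ(x̄ᵢ−x̄)² = 1649.800; SSW = ΣΣ(x−x̄ᵢ)² = 961.641
MSB = 1649.800/3 = 549.9333; MSW = 961.641/30 = 32.0547
F = MSB/MSW = 17.1561
df = (3, 30)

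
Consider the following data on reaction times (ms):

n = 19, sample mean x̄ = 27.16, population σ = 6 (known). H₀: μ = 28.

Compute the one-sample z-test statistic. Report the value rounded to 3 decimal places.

test statistic = -0.610

SE = σ/√n = 6/√19 = 1.3765
z = (x̄−μ₀)/SE = (27.16−28)/1.3765 = -0.6102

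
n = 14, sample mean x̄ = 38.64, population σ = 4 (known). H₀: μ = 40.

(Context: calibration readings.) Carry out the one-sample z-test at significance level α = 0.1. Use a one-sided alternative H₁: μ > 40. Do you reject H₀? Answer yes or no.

SE = σ/√n = 4/√14 = 1.0690
z = (x̄−μ₀)/SE = (38.64−40)/1.0690 = -1.2722
p-value (one-sided, H₁ greater) = 0.89834
At α=0.1: p ≥ α → fail to reject H₀

reject H₀: no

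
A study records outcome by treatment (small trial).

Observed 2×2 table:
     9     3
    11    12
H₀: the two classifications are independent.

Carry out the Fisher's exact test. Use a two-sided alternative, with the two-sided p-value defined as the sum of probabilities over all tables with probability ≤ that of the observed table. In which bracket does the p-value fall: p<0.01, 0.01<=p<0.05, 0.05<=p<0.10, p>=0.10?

Margins: r₁=12, r₂=23, c₁=20, c₂=15, n=35
p_obs = C(12,9)·C(23,11)/C(35,20); sum pmf over tables with pmf ≤ p_obs
p-value (two-sided) = 0.16292
→ bracket: p>=0.10

p-value bracket: p>=0.10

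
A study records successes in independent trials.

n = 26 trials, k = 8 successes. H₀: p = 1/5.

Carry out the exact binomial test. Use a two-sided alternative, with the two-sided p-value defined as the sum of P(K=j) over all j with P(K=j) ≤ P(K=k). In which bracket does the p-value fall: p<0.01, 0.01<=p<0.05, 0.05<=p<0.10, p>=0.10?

Exact binomial: n=26, k=8, p₀=1/5=0.2000
P(X=j) = C(n,j)·p₀^j·(1−p₀)^(n−j); p = Σ P(X=j) over j with P(X=j) ≤ P(X=8)
p-value (two-sided) = 0.21535
→ bracket: p>=0.10

p-value bracket: p>=0.10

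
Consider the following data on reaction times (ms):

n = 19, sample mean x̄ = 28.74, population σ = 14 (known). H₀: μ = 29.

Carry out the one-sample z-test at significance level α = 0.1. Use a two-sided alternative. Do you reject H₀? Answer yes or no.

reject H₀: no

SE = σ/√n = 14/√19 = 3.2118
z = (x̄−μ₀)/SE = (28.74−29)/3.2118 = -0.0810
p-value (two-sided) = 0.93548
At α=0.1: p ≥ α → fail to reject H₀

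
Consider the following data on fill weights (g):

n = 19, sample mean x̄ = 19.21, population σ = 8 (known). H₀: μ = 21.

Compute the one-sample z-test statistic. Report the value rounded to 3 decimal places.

SE = σ/√n = 8/√19 = 1.8353
z = (x̄−μ₀)/SE = (19.21−21)/1.8353 = -0.9753

test statistic = -0.975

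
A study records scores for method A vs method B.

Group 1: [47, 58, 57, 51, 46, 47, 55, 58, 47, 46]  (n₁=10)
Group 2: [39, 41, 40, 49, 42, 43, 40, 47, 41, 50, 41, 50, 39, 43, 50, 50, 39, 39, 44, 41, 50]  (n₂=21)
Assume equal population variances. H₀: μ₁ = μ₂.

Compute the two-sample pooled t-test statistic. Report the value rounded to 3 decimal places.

x̄₁=51.200, s₁=5.245, n₁=10
x̄₂=43.714, s₂=4.395, n₂=21
s_p² = [9·5.245² + 20·4.395²]/29 = 21.8581
SE = √(s_p²·(1/10+1/21)) = 1.7963
t = (51.200−43.714)/1.7963 = 4.1673
df = 29

test statistic = 4.167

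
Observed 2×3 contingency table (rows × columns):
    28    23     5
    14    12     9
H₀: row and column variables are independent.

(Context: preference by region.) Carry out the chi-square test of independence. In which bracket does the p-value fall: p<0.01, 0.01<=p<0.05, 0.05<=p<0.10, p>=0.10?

Row totals [56, 35], col totals [42, 35, 14], n=91
χ² = (28−25.85)²/25.85 + (23−21.54)²/21.54 + (5−8.62)²/8.62 + (14−16.15)²/16.15 + (12−13.46)²/13.46 + (9−5.38)²/5.38 = 4.6692
df = 2
p-value (upper-tail) = 0.09685
→ bracket: 0.05<=p<0.10

p-value bracket: 0.05<=p<0.10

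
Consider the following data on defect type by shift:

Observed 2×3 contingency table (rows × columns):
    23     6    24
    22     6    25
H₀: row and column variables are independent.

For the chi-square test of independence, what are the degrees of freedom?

df = (r−1)(c−1) = (2−1)·(3−1) = 2

degrees of freedom = 2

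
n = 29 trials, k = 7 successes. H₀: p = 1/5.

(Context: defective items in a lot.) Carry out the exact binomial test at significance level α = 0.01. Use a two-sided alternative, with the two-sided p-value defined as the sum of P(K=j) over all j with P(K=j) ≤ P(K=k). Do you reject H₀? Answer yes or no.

reject H₀: no

Exact binomial: n=29, k=7, p₀=1/5=0.2000
P(X=j) = C(n,j)·p₀^j·(1−p₀)^(n−j); p = Σ P(X=j) over j with P(X=j) ≤ P(X=7)
p-value (two-sided) = 0.64109
At α=0.01: p ≥ α → fail to reject H₀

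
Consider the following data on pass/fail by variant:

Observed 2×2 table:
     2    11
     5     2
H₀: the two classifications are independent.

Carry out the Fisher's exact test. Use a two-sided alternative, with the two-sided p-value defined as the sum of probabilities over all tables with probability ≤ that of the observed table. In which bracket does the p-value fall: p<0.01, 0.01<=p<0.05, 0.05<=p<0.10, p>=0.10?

p-value bracket: 0.01<=p<0.05

Margins: r₁=13, r₂=7, c₁=7, c₂=13, n=20
p_obs = C(13,2)·C(7,5)/C(20,7); sum pmf over tables with pmf ≤ p_obs
p-value (two-sided) = 0.02232
→ bracket: 0.01<=p<0.05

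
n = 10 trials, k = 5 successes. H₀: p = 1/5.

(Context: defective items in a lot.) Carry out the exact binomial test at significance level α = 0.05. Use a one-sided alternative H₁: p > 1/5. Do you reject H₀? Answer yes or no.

reject H₀: yes

Exact binomial: n=10, k=5, p₀=1/5=0.2000
P(X≥5) from Σ C(n,i)·p₀^i·(1−p₀)^(n−i)
p-value (one-sided, H₁ greater) = 0.03279
At α=0.05: p < α → reject H₀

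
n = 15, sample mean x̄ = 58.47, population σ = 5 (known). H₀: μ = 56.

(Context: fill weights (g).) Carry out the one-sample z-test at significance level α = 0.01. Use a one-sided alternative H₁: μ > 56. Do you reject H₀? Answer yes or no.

SE = σ/√n = 5/√15 = 1.2910
z = (x̄−μ₀)/SE = (58.47−56)/1.2910 = 1.9133
p-value (one-sided, H₁ greater) = 0.02786
At α=0.01: p ≥ α → fail to reject H₀

reject H₀: no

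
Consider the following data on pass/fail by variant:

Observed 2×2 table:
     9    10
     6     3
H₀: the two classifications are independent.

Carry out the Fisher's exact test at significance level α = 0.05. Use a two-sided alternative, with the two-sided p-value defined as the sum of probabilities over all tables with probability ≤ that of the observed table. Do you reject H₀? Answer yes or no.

Margins: r₁=19, r₂=9, c₁=15, c₂=13, n=28
p_obs = C(19,9)·C(9,6)/C(28,15); sum pmf over tables with pmf ≤ p_obs
p-value (two-sided) = 0.43478
At α=0.05: p ≥ α → fail to reject H₀

reject H₀: no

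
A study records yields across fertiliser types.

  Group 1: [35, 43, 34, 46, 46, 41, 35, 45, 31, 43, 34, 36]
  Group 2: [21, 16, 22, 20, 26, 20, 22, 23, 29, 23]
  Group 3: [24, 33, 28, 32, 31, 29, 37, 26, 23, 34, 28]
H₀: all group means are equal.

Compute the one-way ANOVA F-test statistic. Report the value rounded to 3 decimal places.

Group means [39.08, 22.20, 29.55], grand mean 30.788
SSB = Σnᵢ(x̄ᵢ−x̄)² = 1580.271; SSW = ΣΣ(x−x̄ᵢ)² = 623.244
MSB = 1580.271/2 = 790.1356; MSW = 623.244/30 = 20.7748
F = MSB/MSW = 38.0334
df = (2, 30)

test statistic = 38.033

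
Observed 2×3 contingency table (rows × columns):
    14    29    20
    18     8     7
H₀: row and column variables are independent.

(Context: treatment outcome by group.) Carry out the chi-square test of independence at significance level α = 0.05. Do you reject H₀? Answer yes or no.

reject H₀: yes

Row totals [63, 33], col totals [32, 37, 27], n=96
χ² = (14−21.00)²/21.00 + (29−24.28)²/24.28 + (20−17.72)²/17.72 + (18−11.00)²/11.00 + (8−12.72)²/12.72 + (7−9.28)²/9.28 = 10.3100
df = 2
p-value (upper-tail) = 0.00577
At α=0.05: p < α → reject H₀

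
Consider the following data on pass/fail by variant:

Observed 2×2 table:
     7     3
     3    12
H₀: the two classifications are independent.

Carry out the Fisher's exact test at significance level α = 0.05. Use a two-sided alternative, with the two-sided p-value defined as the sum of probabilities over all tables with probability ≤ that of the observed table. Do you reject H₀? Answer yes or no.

reject H₀: yes

Margins: r₁=10, r₂=15, c₁=10, c₂=15, n=25
p_obs = C(10,7)·C(15,3)/C(25,10); sum pmf over tables with pmf ≤ p_obs
p-value (two-sided) = 0.03443
At α=0.05: p < α → reject H₀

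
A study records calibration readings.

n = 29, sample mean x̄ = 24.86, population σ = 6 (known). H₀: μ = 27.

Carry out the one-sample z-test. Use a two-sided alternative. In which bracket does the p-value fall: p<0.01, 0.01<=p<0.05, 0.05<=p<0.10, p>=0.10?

p-value bracket: 0.05<=p<0.10

SE = σ/√n = 6/√29 = 1.1142
z = (x̄−μ₀)/SE = (24.86−27)/1.1142 = -1.9207
p-value (two-sided) = 0.05477
→ bracket: 0.05<=p<0.10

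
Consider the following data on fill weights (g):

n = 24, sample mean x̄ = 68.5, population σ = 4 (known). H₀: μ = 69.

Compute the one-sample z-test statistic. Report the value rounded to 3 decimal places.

test statistic = -0.612

SE = σ/√n = 4/√24 = 0.8165
z = (x̄−μ₀)/SE = (68.5−69)/0.8165 = -0.6124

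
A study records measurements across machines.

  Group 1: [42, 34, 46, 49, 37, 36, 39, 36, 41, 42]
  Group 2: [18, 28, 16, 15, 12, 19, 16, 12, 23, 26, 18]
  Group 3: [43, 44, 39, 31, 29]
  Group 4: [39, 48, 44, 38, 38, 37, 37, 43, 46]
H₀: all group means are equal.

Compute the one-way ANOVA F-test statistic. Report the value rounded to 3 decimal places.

Group means [40.20, 18.45, 37.20, 41.11], grand mean 33.171
SSB = Σnᵢ(x̄ᵢ−x̄)² = 3524.955; SSW = ΣΣ(x−x̄ᵢ)² = 810.016
MSB = 3524.955/3 = 1174.9851; MSW = 810.016/31 = 26.1296
F = MSB/MSW = 44.9677
df = (3, 31)

test statistic = 44.968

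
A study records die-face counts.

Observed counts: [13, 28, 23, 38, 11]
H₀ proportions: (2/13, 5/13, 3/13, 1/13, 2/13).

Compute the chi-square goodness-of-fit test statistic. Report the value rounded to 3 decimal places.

n = 113; E_i = n·p_i = [17.38, 43.46, 26.08, 8.69, 17.38]
χ² = (13−17.38)²/17.38 + (28−43.46)²/43.46 + (23−26.08)²/26.08 + (38−8.69)²/8.69 + (11−17.38)²/17.38 = 108.1304
df = 4

test statistic = 108.130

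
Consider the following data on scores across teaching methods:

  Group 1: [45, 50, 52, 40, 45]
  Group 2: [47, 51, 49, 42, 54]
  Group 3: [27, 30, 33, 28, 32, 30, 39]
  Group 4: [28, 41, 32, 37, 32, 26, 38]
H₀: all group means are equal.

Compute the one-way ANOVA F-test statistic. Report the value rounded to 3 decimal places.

Group means [46.40, 48.60, 31.29, 33.43], grand mean 38.667
SSB = Σnᵢ(x̄ᵢ−x̄)² = 1365.790; SSW = ΣΣ(x−x̄ᵢ)² = 445.543
MSB = 1365.790/3 = 455.2635; MSW = 445.543/20 = 22.2771
F = MSB/MSW = 20.4364
df = (3, 20)

test statistic = 20.436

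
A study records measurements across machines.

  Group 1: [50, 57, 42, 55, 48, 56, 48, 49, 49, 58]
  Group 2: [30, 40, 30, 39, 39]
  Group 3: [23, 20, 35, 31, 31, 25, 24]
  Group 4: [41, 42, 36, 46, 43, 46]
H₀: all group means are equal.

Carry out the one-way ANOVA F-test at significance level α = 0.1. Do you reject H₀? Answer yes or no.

reject H₀: yes

Group means [51.20, 35.60, 27.00, 42.33], grand mean 40.464
SSB = Σnᵢ(x̄ᵢ−x̄)² = 2560.831; SSW = ΣΣ(x−x̄ᵢ)² = 582.133
MSB = 2560.831/3 = 853.6103; MSW = 582.133/24 = 24.2556
F = MSB/MSW = 35.1924
df = (3, 24)
p-value (upper-tail) = 0.00000
At α=0.1: p < α → reject H₀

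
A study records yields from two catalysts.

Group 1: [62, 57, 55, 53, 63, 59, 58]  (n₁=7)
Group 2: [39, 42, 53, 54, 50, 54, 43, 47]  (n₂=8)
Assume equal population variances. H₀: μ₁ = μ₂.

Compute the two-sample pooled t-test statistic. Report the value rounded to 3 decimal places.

x̄₁=58.143, s₁=3.579, n₁=7
x̄₂=47.750, s₂=5.898, n₂=8
s_p² = [6·3.579² + 7·5.898²]/13 = 24.6429
SE = √(s_p²·(1/7+1/8)) = 2.5692
t = (58.143−47.750)/2.5692 = 4.0452
df = 13

test statistic = 4.045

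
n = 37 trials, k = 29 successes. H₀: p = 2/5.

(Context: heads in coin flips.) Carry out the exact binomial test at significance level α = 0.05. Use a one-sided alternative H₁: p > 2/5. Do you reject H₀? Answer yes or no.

Exact binomial: n=37, k=29, p₀=2/5=0.4000
P(X≥29) from Σ C(n,i)·p₀^i·(1−p₀)^(n−i)
p-value (one-sided, H₁ greater) = 0.00000
At α=0.05: p < α → reject H₀

reject H₀: yes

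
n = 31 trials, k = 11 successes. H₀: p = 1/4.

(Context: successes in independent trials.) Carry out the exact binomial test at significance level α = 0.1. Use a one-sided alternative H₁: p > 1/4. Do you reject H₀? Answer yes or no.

Exact binomial: n=31, k=11, p₀=1/4=0.2500
P(X≥11) from Σ C(n,i)·p₀^i·(1−p₀)^(n−i)
p-value (one-sided, H₁ greater) = 0.12844
At α=0.1: p ≥ α → fail to reject H₀

reject H₀: no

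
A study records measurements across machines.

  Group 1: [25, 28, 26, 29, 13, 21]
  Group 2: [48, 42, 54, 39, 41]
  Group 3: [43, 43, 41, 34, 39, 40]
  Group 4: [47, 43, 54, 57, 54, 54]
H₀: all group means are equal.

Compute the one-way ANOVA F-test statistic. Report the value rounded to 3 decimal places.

Group means [23.67, 44.80, 40.00, 51.50], grand mean 39.783
SSB = Σnᵢ(x̄ᵢ−x̄)² = 2508.280; SSW = ΣΣ(x−x̄ᵢ)² = 523.633
MSB = 2508.280/3 = 836.0932; MSW = 523.633/19 = 27.5596
F = MSB/MSW = 30.3376
df = (3, 19)

test statistic = 30.338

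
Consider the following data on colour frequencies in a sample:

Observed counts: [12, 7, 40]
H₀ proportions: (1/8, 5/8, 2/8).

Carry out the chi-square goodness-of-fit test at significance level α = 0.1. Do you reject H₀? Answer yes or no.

reject H₀: yes

n = 59; E_i = n·p_i = [7.38, 36.88, 14.75]
χ² = (12−7.38)²/7.38 + (7−36.88)²/36.88 + (40−14.75)²/14.75 = 70.3288
df = 2
p-value (upper-tail) = 0.00000
At α=0.1: p < α → reject H₀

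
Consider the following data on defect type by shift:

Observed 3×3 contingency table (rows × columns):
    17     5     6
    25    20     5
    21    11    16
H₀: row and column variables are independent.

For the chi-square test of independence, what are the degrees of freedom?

df = (r−1)(c−1) = (3−1)·(3−1) = 4

degrees of freedom = 4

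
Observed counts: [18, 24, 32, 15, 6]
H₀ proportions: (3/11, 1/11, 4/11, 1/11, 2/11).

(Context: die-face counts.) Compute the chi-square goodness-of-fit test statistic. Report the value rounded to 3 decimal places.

n = 95; E_i = n·p_i = [25.91, 8.64, 34.55, 8.64, 17.27]
χ² = (18−25.91)²/25.91 + (24−8.64)²/8.64 + (32−34.55)²/34.55 + (15−8.64)²/8.64 + (6−17.27)²/17.27 = 41.9789
df = 4

test statistic = 41.979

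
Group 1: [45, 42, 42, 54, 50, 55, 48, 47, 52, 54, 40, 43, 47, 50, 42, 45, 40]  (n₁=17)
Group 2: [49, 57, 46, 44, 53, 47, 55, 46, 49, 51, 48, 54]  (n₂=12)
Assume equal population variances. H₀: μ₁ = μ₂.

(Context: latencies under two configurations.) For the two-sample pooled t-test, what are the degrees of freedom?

df = n₁ + n₂ − 2 = 17 + 12 − 2 = 27

degrees of freedom = 27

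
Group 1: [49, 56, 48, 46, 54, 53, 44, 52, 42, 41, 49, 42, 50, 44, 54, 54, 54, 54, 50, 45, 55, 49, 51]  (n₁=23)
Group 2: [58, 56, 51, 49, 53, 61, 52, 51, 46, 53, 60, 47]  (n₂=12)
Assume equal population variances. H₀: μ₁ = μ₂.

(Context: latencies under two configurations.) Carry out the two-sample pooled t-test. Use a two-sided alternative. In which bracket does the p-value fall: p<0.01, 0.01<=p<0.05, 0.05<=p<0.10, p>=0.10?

p-value bracket: 0.01<=p<0.05

x̄₁=49.391, s₁=4.649, n₁=23
x̄₂=53.083, s₂=4.833, n₂=12
s_p² = [22·4.649² + 11·4.833²]/33 = 22.1938
SE = √(s_p²·(1/23+1/12)) = 1.6776
t = (49.391−53.083)/1.6776 = -2.2007
df = 33
p-value (two-sided) = 0.03486
→ bracket: 0.01<=p<0.05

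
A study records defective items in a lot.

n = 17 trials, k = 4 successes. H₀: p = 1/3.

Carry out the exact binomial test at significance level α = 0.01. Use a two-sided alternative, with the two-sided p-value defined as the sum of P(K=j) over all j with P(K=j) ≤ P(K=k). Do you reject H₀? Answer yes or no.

Exact binomial: n=17, k=4, p₀=1/3=0.3333
P(X=j) = C(n,j)·p₀^j·(1−p₀)^(n−j); p = Σ P(X=j) over j with P(X=j) ≤ P(X=4)
p-value (two-sided) = 0.45325
At α=0.01: p ≥ α → fail to reject H₀

reject H₀: no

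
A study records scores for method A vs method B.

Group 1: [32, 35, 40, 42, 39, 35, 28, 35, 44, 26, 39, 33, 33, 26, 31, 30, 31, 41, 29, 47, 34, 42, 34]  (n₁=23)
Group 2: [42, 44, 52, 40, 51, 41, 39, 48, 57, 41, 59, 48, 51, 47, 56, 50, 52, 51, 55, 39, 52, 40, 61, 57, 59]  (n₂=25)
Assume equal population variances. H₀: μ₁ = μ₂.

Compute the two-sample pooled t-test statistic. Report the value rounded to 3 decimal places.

test statistic = -7.659

x̄₁=35.043, s₁=5.796, n₁=23
x̄₂=49.280, s₂=6.967, n₂=25
s_p² = [22·5.796² + 24·6.967²]/46 = 41.3912
SE = √(s_p²·(1/23+1/25)) = 1.8588
t = (35.043−49.280)/1.8588 = -7.6588
df = 46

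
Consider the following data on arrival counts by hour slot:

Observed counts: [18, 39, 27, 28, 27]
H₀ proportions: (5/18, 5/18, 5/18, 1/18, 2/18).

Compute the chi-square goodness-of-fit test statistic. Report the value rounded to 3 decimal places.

test statistic = 76.391

n = 139; E_i = n·p_i = [38.61, 38.61, 38.61, 7.72, 15.44]
χ² = (18−38.61)²/38.61 + (39−38.61)²/38.61 + (27−38.61)²/38.61 + (28−7.72)²/7.72 + (27−15.44)²/15.44 = 76.3914
df = 4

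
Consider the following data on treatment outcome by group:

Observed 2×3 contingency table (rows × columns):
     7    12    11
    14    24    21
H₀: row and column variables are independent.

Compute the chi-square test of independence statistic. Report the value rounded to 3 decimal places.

test statistic = 0.010

Row totals [30, 59], col totals [21, 36, 32], n=89
χ² = (7−7.08)²/7.08 + (12−12.13)²/12.13 + (11−10.79)²/10.79 + (14−13.92)²/13.92 + (24−23.87)²/23.87 + (21−21.21)²/21.21 = 0.0100
df = 2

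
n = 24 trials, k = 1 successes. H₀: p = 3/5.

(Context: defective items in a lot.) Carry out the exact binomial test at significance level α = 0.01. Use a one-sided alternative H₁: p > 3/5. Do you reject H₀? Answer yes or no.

reject H₀: no

Exact binomial: n=24, k=1, p₀=3/5=0.6000
P(X≥1) from Σ C(n,i)·p₀^i·(1−p₀)^(n−i)
p-value (one-sided, H₁ greater) = 1.00000
At α=0.01: p ≥ α → fail to reject H₀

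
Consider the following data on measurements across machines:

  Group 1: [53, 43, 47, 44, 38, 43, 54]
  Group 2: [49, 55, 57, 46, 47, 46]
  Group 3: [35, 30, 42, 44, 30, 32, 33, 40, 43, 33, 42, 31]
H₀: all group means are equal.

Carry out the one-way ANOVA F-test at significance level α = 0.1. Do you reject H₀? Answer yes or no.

reject H₀: yes

Group means [46.00, 50.00, 36.25], grand mean 42.280
SSB = Σnᵢ(x̄ᵢ−x̄)² = 890.790; SSW = ΣΣ(x−x̄ᵢ)² = 648.250
MSB = 890.790/2 = 445.3950; MSW = 648.250/22 = 29.4659
F = MSB/MSW = 15.1156
df = (2, 22)
p-value (upper-tail) = 0.00007
At α=0.1: p < α → reject H₀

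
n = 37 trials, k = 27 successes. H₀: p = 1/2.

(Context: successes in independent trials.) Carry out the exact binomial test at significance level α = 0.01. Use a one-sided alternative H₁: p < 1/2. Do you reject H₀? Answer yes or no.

reject H₀: no

Exact binomial: n=37, k=27, p₀=1/2=0.5000
P(X≤27) from Σ C(n,i)·p₀^i·(1−p₀)^(n−i)
p-value (one-sided, H₁ less) = 0.99872
At α=0.01: p ≥ α → fail to reject H₀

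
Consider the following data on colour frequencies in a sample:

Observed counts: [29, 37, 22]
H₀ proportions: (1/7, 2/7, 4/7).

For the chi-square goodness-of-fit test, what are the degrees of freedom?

degrees of freedom = 2

df = k − 1 = 3 − 1 = 2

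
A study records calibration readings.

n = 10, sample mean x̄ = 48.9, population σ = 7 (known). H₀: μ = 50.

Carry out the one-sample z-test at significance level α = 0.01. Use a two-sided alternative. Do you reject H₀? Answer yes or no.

reject H₀: no

SE = σ/√n = 7/√10 = 2.2136
z = (x̄−μ₀)/SE = (48.9−50)/2.2136 = -0.4969
p-value (two-sided) = 0.61924
At α=0.01: p ≥ α → fail to reject H₀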